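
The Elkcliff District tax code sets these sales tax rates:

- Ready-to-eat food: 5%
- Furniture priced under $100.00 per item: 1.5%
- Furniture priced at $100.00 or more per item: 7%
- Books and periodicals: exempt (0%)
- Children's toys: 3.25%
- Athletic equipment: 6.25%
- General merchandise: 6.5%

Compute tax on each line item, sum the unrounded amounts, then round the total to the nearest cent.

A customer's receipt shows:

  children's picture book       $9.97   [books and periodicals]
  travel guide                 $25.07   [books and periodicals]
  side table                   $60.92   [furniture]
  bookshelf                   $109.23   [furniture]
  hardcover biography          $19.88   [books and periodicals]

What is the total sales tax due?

$8.56

Children's picture book $9.97: books and periodicals → 0% → $0.00
Travel guide $25.07: books and periodicals → 0% → $0.00
Side table $60.92: furniture, under $100.00 → 1.5% → $0.9138
Bookshelf $109.23: furniture, $100.00 or more → 7% → $7.6461
Hardcover biography $19.88: books and periodicals → 0% → $0.00
Unrounded tax sum = $8.5599 → $8.56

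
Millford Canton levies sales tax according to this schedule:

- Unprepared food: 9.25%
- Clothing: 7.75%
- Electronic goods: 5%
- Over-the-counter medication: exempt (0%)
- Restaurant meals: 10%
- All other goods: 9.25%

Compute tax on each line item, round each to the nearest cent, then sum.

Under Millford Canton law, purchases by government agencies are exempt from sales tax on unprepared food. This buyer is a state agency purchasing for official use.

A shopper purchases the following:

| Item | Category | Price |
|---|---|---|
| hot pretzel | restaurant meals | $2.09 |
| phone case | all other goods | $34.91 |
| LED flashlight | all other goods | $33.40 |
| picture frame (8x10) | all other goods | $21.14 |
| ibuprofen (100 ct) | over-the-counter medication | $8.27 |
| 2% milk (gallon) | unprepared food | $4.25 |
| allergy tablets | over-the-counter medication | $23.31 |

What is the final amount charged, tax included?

Hot pretzel $2.09: restaurant meals → 10% → $0.21
Phone case $34.91: all other goods → 9.25% → $3.23
LED flashlight $33.40: all other goods → 9.25% → $3.09
Picture frame (8x10) $21.14: all other goods → 9.25% → $1.96
Ibuprofen (100 ct) $8.27: over-the-counter medication → 0% → $0.00
2% milk (gallon) $4.25: unprepared food, buyer-exempt → 0% → $0.00
Allergy tablets $23.31: over-the-counter medication → 0% → $0.00
Subtotal = $127.37; tax = $8.49; total due = $135.86

$135.86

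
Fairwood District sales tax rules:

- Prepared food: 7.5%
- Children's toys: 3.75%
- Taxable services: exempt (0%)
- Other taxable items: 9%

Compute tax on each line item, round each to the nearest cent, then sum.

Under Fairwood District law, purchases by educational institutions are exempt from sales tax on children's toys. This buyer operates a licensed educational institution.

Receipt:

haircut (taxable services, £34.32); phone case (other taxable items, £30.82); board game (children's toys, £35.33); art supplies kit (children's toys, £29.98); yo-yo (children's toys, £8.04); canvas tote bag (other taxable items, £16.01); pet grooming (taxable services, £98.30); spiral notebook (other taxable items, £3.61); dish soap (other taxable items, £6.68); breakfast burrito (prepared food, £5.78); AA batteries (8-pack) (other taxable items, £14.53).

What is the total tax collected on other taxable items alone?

£6.44

Phone case £30.82: other taxable items → 9% → £2.77
Canvas tote bag £16.01: other taxable items → 9% → £1.44
Spiral notebook £3.61: other taxable items → 9% → £0.32
Dish soap £6.68: other taxable items → 9% → £0.60
AA batteries (8-pack) £14.53: other taxable items → 9% → £1.31
Tax on other taxable items = £2.77 + £1.44 + £0.32 + £0.60 + £1.31 = £6.44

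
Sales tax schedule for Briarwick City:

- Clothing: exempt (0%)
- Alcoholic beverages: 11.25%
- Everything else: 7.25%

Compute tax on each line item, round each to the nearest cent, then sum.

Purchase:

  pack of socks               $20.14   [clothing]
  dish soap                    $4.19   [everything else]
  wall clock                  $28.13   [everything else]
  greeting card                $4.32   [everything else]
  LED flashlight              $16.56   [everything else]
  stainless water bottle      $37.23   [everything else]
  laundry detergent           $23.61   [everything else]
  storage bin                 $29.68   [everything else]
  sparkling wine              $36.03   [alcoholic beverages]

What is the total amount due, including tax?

$214.35

Pack of socks $20.14: clothing → 0% → $0.00
Dish soap $4.19: everything else → 7.25% → $0.30
Wall clock $28.13: everything else → 7.25% → $2.04
Greeting card $4.32: everything else → 7.25% → $0.31
LED flashlight $16.56: everything else → 7.25% → $1.20
Stainless water bottle $37.23: everything else → 7.25% → $2.70
Laundry detergent $23.61: everything else → 7.25% → $1.71
Storage bin $29.68: everything else → 7.25% → $2.15
Sparkling wine $36.03: alcoholic beverages → 11.25% → $4.05
Subtotal = $199.89; tax = $14.46; total due = $214.35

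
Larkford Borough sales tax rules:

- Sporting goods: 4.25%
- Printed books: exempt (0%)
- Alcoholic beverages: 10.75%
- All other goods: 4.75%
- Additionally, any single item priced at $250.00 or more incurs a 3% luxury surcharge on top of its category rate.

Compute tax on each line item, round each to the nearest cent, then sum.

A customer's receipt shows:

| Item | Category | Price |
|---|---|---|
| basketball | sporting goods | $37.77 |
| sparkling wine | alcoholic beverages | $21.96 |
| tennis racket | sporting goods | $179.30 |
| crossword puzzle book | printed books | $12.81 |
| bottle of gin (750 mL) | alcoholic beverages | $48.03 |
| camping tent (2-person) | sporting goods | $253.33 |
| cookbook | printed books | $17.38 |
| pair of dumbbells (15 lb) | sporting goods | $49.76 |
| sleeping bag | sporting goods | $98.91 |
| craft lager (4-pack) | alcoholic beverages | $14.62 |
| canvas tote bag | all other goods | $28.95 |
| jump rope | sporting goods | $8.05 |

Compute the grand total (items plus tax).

Basketball $37.77: sporting goods → 4.25% → $1.61
Sparkling wine $21.96: alcoholic beverages → 10.75% → $2.36
Tennis racket $179.30: sporting goods → 4.25% → $7.62
Crossword puzzle book $12.81: printed books → 0% → $0.00
Bottle of gin (750 mL) $48.03: alcoholic beverages → 10.75% → $5.16
Camping tent (2-person) $253.33: sporting goods → 4.25% + 3% surcharge = 7.25% → $18.37
Cookbook $17.38: printed books → 0% → $0.00
Pair of dumbbells (15 lb) $49.76: sporting goods → 4.25% → $2.11
Sleeping bag $98.91: sporting goods → 4.25% → $4.20
Craft lager (4-pack) $14.62: alcoholic beverages → 10.75% → $1.57
Canvas tote bag $28.95: all other goods → 4.75% → $1.38
Jump rope $8.05: sporting goods → 4.25% → $0.34
Subtotal = $770.87; tax = $44.72; total due = $815.59

$815.59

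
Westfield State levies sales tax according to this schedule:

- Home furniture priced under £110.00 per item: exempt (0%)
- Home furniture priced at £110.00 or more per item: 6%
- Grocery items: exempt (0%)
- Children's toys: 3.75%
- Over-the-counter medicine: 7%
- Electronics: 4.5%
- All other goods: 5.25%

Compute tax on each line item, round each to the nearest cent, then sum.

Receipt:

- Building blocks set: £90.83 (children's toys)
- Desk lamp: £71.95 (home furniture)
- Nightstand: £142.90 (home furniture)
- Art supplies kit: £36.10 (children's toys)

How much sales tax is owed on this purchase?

£13.33

Building blocks set £90.83: children's toys → 3.75% → £3.41
Desk lamp £71.95: home furniture, under £110.00 → 0% → £0.00
Nightstand £142.90: home furniture, £110.00 or more → 6% → £8.57
Art supplies kit £36.10: children's toys → 3.75% → £1.35
Total tax = £3.41 + £8.57 + £1.35 = £13.33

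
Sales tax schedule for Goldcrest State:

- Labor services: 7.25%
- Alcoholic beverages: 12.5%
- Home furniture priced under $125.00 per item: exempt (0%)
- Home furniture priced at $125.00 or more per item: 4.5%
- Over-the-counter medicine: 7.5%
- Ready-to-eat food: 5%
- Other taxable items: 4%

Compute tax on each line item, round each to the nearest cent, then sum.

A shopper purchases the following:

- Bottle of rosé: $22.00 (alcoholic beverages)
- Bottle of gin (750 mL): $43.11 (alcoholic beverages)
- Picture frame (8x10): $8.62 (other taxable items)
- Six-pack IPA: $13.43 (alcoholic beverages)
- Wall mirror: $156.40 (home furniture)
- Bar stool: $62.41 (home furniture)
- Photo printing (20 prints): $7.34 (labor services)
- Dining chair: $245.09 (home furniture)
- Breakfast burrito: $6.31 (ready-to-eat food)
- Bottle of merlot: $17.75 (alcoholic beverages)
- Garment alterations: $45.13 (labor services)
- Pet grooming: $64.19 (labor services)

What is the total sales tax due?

$39.22

Bottle of rosé $22.00: alcoholic beverages → 12.5% → $2.75
Bottle of gin (750 mL) $43.11: alcoholic beverages → 12.5% → $5.39
Picture frame (8x10) $8.62: other taxable items → 4% → $0.34
Six-pack IPA $13.43: alcoholic beverages → 12.5% → $1.68
Wall mirror $156.40: home furniture, $125.00 or more → 4.5% → $7.04
Bar stool $62.41: home furniture, under $125.00 → 0% → $0.00
Photo printing (20 prints) $7.34: labor services → 7.25% → $0.53
Dining chair $245.09: home furniture, $125.00 or more → 4.5% → $11.03
Breakfast burrito $6.31: ready-to-eat food → 5% → $0.32
Bottle of merlot $17.75: alcoholic beverages → 12.5% → $2.22
Garment alterations $45.13: labor services → 7.25% → $3.27
Pet grooming $64.19: labor services → 7.25% → $4.65
Total tax = $2.75 + $5.39 + $0.34 + $1.68 + $7.04 + $0.53 + $11.03 + $0.32 + $2.22 + $3.27 + $4.65 = $39.22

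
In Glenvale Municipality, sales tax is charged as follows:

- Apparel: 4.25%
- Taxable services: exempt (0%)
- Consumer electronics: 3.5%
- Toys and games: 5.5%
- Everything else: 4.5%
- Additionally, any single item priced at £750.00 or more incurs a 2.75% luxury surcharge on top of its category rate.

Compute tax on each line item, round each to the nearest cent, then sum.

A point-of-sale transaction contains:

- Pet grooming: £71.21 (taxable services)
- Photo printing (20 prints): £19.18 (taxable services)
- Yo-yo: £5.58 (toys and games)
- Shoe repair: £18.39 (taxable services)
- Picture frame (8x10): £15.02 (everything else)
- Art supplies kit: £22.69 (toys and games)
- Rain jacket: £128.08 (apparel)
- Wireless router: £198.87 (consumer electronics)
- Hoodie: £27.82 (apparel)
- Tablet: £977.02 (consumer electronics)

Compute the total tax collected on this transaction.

Pet grooming £71.21: taxable services → 0% → £0.00
Photo printing (20 prints) £19.18: taxable services → 0% → £0.00
Yo-yo £5.58: toys and games → 5.5% → £0.31
Shoe repair £18.39: taxable services → 0% → £0.00
Picture frame (8x10) £15.02: everything else → 4.5% → £0.68
Art supplies kit £22.69: toys and games → 5.5% → £1.25
Rain jacket £128.08: apparel → 4.25% → £5.44
Wireless router £198.87: consumer electronics → 3.5% → £6.96
Hoodie £27.82: apparel → 4.25% → £1.18
Tablet £977.02: consumer electronics → 3.5% + 2.75% surcharge = 6.25% → £61.06
Total tax = £0.31 + £0.68 + £1.25 + £5.44 + £6.96 + £1.18 + £61.06 = £76.88

£76.88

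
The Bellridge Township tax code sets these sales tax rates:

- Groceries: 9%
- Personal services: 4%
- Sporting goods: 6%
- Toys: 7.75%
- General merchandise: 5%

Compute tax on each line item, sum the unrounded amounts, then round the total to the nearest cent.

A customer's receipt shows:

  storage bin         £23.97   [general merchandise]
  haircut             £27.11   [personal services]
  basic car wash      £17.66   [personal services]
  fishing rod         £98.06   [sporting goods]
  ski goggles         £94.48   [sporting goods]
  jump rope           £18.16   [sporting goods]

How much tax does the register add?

£15.63

Storage bin £23.97: general merchandise → 5% → £1.1985
Haircut £27.11: personal services → 4% → £1.0844
Basic car wash £17.66: personal services → 4% → £0.7064
Fishing rod £98.06: sporting goods → 6% → £5.8836
Ski goggles £94.48: sporting goods → 6% → £5.6688
Jump rope £18.16: sporting goods → 6% → £1.0896
Unrounded tax sum = £15.6313 → £15.63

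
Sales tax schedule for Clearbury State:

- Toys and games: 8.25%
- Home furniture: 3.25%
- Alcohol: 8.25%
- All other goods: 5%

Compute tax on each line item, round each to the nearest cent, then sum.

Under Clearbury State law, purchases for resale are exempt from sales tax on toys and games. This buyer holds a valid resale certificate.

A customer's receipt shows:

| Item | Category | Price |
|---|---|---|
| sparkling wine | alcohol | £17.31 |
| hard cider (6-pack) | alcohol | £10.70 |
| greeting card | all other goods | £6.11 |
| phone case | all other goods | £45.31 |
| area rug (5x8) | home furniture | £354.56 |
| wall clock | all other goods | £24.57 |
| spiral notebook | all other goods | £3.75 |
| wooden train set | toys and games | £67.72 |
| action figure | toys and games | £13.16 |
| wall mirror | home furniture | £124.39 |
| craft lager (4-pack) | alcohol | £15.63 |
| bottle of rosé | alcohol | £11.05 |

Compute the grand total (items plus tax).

£718.33

Sparkling wine £17.31: alcohol → 8.25% → £1.43
Hard cider (6-pack) £10.70: alcohol → 8.25% → £0.88
Greeting card £6.11: all other goods → 5% → £0.31
Phone case £45.31: all other goods → 5% → £2.27
Area rug (5x8) £354.56: home furniture → 3.25% → £11.52
Wall clock £24.57: all other goods → 5% → £1.23
Spiral notebook £3.75: all other goods → 5% → £0.19
Wooden train set £67.72: toys and games, buyer-exempt → 0% → £0.00
Action figure £13.16: toys and games, buyer-exempt → 0% → £0.00
Wall mirror £124.39: home furniture → 3.25% → £4.04
Craft lager (4-pack) £15.63: alcohol → 8.25% → £1.29
Bottle of rosé £11.05: alcohol → 8.25% → £0.91
Subtotal = £694.26; tax = £24.07; total due = £718.33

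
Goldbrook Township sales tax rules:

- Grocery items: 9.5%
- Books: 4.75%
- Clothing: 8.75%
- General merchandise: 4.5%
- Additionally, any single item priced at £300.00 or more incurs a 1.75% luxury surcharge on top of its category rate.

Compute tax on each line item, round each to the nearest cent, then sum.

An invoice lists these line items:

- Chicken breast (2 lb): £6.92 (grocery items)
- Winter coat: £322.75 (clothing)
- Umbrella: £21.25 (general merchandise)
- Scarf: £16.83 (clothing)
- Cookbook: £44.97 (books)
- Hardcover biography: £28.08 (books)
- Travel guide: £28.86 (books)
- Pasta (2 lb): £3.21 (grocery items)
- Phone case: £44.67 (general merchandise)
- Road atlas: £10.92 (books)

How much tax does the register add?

£44.65

Chicken breast (2 lb) £6.92: grocery items → 9.5% → £0.66
Winter coat £322.75: clothing → 8.75% + 1.75% surcharge = 10.5% → £33.89
Umbrella £21.25: general merchandise → 4.5% → £0.96
Scarf £16.83: clothing → 8.75% → £1.47
Cookbook £44.97: books → 4.75% → £2.14
Hardcover biography £28.08: books → 4.75% → £1.33
Travel guide £28.86: books → 4.75% → £1.37
Pasta (2 lb) £3.21: grocery items → 9.5% → £0.30
Phone case £44.67: general merchandise → 4.5% → £2.01
Road atlas £10.92: books → 4.75% → £0.52
Total tax = £0.66 + £33.89 + £0.96 + £1.47 + £2.14 + £1.33 + £1.37 + £0.30 + £2.01 + £0.52 = £44.65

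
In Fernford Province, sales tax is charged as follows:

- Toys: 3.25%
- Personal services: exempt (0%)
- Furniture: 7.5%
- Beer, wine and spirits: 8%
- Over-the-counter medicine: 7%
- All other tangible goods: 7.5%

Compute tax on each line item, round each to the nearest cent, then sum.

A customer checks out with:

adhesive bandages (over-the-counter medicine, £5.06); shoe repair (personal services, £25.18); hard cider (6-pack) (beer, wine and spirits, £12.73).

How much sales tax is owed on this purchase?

Adhesive bandages £5.06: over-the-counter medicine → 7% → £0.35
Shoe repair £25.18: personal services → 0% → £0.00
Hard cider (6-pack) £12.73: beer, wine and spirits → 8% → £1.02
Total tax = £0.35 + £1.02 = £1.37

£1.37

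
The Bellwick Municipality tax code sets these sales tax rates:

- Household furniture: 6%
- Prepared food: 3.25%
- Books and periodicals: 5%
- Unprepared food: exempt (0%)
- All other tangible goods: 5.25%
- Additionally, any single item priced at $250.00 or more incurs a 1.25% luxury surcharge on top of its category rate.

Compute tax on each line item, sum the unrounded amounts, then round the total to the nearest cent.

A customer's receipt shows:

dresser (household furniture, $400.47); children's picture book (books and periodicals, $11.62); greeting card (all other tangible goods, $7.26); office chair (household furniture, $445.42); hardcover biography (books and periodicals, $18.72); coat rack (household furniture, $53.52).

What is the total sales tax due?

$66.44

Dresser $400.47: household furniture → 6% + 1.25% surcharge = 7.25% → $29.034075
Children's picture book $11.62: books and periodicals → 5% → $0.581
Greeting card $7.26: all other tangible goods → 5.25% → $0.38115
Office chair $445.42: household furniture → 6% + 1.25% surcharge = 7.25% → $32.29295
Hardcover biography $18.72: books and periodicals → 5% → $0.936
Coat rack $53.52: household furniture → 6% → $3.2112
Unrounded tax sum = $66.436375 → $66.44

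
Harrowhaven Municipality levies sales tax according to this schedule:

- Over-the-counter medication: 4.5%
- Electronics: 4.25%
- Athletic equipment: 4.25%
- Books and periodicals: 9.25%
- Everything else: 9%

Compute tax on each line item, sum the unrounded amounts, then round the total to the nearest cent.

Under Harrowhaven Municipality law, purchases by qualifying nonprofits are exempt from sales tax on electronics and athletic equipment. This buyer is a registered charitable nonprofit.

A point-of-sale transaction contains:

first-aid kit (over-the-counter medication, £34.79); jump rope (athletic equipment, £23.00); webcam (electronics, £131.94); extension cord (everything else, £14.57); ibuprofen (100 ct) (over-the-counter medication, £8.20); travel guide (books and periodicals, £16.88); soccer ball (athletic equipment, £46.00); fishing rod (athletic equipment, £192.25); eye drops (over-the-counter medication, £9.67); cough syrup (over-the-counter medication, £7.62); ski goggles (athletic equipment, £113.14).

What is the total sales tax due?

First-aid kit £34.79: over-the-counter medication → 4.5% → £1.56555
Jump rope £23.00: athletic equipment, buyer-exempt → 0% → £0.00
Webcam £131.94: electronics, buyer-exempt → 0% → £0.00
Extension cord £14.57: everything else → 9% → £1.3113
Ibuprofen (100 ct) £8.20: over-the-counter medication → 4.5% → £0.369
Travel guide £16.88: books and periodicals → 9.25% → £1.5614
Soccer ball £46.00: athletic equipment, buyer-exempt → 0% → £0.00
Fishing rod £192.25: athletic equipment, buyer-exempt → 0% → £0.00
Eye drops £9.67: over-the-counter medication → 4.5% → £0.43515
Cough syrup £7.62: over-the-counter medication → 4.5% → £0.3429
Ski goggles £113.14: athletic equipment, buyer-exempt → 0% → £0.00
Unrounded tax sum = £5.5853 → £5.59

£5.59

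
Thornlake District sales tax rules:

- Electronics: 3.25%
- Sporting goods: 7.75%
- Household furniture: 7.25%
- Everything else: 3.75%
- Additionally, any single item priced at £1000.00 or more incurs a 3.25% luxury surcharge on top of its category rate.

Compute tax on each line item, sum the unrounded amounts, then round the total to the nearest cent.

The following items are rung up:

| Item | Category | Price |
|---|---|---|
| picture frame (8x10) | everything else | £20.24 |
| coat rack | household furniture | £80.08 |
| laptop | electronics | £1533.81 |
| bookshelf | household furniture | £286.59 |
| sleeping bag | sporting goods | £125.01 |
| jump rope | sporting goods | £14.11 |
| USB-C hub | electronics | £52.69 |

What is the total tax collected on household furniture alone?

Coat rack £80.08: household furniture → 7.25% → £5.8058
Bookshelf £286.59: household furniture → 7.25% → £20.777775
Tax on household furniture: unrounded sum = £26.583575 → £26.58

£26.58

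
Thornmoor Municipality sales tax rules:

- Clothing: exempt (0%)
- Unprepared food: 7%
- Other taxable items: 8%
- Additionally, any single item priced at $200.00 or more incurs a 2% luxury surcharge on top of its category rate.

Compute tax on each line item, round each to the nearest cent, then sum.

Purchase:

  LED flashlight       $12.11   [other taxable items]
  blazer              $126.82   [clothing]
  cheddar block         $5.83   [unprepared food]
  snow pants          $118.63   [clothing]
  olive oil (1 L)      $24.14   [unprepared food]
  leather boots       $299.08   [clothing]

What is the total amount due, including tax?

LED flashlight $12.11: other taxable items → 8% → $0.97
Blazer $126.82: clothing → 0% → $0.00
Cheddar block $5.83: unprepared food → 7% → $0.41
Snow pants $118.63: clothing → 0% → $0.00
Olive oil (1 L) $24.14: unprepared food → 7% → $1.69
Leather boots $299.08: clothing → 0% + 2% surcharge = 2% → $5.98
Subtotal = $586.61; tax = $9.05; total due = $595.66

$595.66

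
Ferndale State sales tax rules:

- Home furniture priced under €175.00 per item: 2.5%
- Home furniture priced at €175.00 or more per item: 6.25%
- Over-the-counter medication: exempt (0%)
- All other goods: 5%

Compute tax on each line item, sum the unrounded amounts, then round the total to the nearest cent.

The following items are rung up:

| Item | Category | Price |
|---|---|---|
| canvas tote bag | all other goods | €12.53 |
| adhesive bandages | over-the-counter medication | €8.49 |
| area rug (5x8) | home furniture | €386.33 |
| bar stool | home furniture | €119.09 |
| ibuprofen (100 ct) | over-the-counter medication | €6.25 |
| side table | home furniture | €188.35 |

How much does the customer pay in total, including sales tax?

€760.56

Canvas tote bag €12.53: all other goods → 5% → €0.6265
Adhesive bandages €8.49: over-the-counter medication → 0% → €0.00
Area rug (5x8) €386.33: home furniture, €175.00 or more → 6.25% → €24.145625
Bar stool €119.09: home furniture, under €175.00 → 2.5% → €2.97725
Ibuprofen (100 ct) €6.25: over-the-counter medication → 0% → €0.00
Side table €188.35: home furniture, €175.00 or more → 6.25% → €11.771875
Subtotal = €721.04; unrounded tax = €39.52125 → €39.52; total due = €760.56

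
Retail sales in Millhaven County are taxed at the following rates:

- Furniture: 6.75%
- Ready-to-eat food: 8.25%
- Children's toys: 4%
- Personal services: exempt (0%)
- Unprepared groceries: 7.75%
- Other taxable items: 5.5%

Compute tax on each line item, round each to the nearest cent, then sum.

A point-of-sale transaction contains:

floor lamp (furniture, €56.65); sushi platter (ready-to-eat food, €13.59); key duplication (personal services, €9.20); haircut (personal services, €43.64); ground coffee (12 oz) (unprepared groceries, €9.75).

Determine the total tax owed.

Floor lamp €56.65: furniture → 6.75% → €3.82
Sushi platter €13.59: ready-to-eat food → 8.25% → €1.12
Key duplication €9.20: personal services → 0% → €0.00
Haircut €43.64: personal services → 0% → €0.00
Ground coffee (12 oz) €9.75: unprepared groceries → 7.75% → €0.76
Total tax = €3.82 + €1.12 + €0.76 = €5.70

€5.70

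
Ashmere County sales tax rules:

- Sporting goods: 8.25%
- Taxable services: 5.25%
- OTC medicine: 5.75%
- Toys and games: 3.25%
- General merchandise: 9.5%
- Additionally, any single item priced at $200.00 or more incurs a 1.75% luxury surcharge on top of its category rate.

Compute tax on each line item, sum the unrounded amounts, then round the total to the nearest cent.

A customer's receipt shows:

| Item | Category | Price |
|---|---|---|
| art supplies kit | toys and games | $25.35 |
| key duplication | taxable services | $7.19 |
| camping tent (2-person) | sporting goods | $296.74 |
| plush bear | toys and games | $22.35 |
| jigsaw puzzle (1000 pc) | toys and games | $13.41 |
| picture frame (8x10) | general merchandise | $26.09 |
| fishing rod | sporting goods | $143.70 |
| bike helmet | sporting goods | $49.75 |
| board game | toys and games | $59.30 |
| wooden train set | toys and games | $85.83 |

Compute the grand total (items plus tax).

Art supplies kit $25.35: toys and games → 3.25% → $0.823875
Key duplication $7.19: taxable services → 5.25% → $0.377475
Camping tent (2-person) $296.74: sporting goods → 8.25% + 1.75% surcharge = 10% → $29.674
Plush bear $22.35: toys and games → 3.25% → $0.726375
Jigsaw puzzle (1000 pc) $13.41: toys and games → 3.25% → $0.435825
Picture frame (8x10) $26.09: general merchandise → 9.5% → $2.47855
Fishing rod $143.70: sporting goods → 8.25% → $11.85525
Bike helmet $49.75: sporting goods → 8.25% → $4.104375
Board game $59.30: toys and games → 3.25% → $1.92725
Wooden train set $85.83: toys and games → 3.25% → $2.789475
Subtotal = $729.71; unrounded tax = $55.19245 → $55.19; total due = $784.90

$784.90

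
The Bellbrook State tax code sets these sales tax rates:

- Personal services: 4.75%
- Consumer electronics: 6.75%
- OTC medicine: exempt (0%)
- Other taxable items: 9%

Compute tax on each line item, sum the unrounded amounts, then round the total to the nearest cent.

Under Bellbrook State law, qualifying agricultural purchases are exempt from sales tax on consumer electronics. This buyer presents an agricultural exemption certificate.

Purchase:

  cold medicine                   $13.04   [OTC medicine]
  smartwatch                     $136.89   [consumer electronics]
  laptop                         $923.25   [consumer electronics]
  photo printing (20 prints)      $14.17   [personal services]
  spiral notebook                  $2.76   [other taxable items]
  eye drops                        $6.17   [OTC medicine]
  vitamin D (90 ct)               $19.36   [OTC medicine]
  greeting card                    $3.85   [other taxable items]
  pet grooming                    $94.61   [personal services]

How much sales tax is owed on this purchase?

Cold medicine $13.04: OTC medicine → 0% → $0.00
Smartwatch $136.89: consumer electronics, buyer-exempt → 0% → $0.00
Laptop $923.25: consumer electronics, buyer-exempt → 0% → $0.00
Photo printing (20 prints) $14.17: personal services → 4.75% → $0.673075
Spiral notebook $2.76: other taxable items → 9% → $0.2484
Eye drops $6.17: OTC medicine → 0% → $0.00
Vitamin D (90 ct) $19.36: OTC medicine → 0% → $0.00
Greeting card $3.85: other taxable items → 9% → $0.3465
Pet grooming $94.61: personal services → 4.75% → $4.493975
Unrounded tax sum = $5.76195 → $5.76

$5.76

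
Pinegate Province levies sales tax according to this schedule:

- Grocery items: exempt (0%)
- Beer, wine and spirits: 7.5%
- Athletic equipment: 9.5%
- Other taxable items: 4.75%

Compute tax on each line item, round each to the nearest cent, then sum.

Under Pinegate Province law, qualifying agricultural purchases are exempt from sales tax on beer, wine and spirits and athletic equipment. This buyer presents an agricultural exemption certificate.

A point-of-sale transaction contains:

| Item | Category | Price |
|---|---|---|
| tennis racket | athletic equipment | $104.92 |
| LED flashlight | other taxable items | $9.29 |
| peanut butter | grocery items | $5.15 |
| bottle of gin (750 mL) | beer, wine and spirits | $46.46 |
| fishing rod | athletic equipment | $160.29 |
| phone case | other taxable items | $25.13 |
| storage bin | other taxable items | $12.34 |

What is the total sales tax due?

Tennis racket $104.92: athletic equipment, buyer-exempt → 0% → $0.00
LED flashlight $9.29: other taxable items → 4.75% → $0.44
Peanut butter $5.15: grocery items → 0% → $0.00
Bottle of gin (750 mL) $46.46: beer, wine and spirits, buyer-exempt → 0% → $0.00
Fishing rod $160.29: athletic equipment, buyer-exempt → 0% → $0.00
Phone case $25.13: other taxable items → 4.75% → $1.19
Storage bin $12.34: other taxable items → 4.75% → $0.59
Total tax = $0.44 + $1.19 + $0.59 = $2.22

$2.22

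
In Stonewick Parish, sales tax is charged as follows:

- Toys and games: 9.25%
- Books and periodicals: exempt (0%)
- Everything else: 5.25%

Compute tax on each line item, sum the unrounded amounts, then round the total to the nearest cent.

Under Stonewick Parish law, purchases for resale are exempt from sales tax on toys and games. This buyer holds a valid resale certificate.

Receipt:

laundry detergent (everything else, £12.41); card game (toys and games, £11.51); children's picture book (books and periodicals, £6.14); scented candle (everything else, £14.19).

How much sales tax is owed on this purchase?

£1.40

Laundry detergent £12.41: everything else → 5.25% → £0.651525
Card game £11.51: toys and games, buyer-exempt → 0% → £0.00
Children's picture book £6.14: books and periodicals → 0% → £0.00
Scented candle £14.19: everything else → 5.25% → £0.744975
Unrounded tax sum = £1.3965 → £1.40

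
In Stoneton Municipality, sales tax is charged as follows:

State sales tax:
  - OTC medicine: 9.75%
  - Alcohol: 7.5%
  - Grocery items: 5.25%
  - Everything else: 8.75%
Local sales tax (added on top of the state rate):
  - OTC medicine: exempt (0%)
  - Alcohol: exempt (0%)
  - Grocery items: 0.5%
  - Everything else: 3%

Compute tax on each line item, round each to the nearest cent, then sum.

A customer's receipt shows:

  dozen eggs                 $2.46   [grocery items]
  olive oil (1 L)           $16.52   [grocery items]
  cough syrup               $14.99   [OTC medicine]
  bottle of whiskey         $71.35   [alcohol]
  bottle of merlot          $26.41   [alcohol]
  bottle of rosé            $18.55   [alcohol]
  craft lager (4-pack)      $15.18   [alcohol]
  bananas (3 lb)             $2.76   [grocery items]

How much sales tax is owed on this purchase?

$12.57

Dozen eggs $2.46: grocery items → 5.25% + 0.5% local = 5.75% → $0.14
Olive oil (1 L) $16.52: grocery items → 5.25% + 0.5% local = 5.75% → $0.95
Cough syrup $14.99: OTC medicine → 9.75% + 0% local = 9.75% → $1.46
Bottle of whiskey $71.35: alcohol → 7.5% + 0% local = 7.5% → $5.35
Bottle of merlot $26.41: alcohol → 7.5% + 0% local = 7.5% → $1.98
Bottle of rosé $18.55: alcohol → 7.5% + 0% local = 7.5% → $1.39
Craft lager (4-pack) $15.18: alcohol → 7.5% + 0% local = 7.5% → $1.14
Bananas (3 lb) $2.76: grocery items → 5.25% + 0.5% local = 5.75% → $0.16
Total tax = $0.14 + $0.95 + $1.46 + $5.35 + $1.98 + $1.39 + $1.14 + $0.16 = $12.57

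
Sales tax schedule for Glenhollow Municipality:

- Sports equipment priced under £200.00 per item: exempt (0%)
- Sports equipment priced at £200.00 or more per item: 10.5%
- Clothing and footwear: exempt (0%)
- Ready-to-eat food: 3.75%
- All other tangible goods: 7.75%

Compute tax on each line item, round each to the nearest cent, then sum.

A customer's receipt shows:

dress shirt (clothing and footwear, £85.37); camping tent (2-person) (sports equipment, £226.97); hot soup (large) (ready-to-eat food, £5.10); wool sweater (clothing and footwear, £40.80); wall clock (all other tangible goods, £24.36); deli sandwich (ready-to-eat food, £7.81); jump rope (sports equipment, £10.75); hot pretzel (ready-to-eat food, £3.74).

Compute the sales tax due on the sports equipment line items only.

Camping tent (2-person) £226.97: sports equipment, £200.00 or more → 10.5% → £23.83
Jump rope £10.75: sports equipment, under £200.00 → 0% → £0.00
Tax on sports equipment = £23.83 + £0.00 = £23.83

£23.83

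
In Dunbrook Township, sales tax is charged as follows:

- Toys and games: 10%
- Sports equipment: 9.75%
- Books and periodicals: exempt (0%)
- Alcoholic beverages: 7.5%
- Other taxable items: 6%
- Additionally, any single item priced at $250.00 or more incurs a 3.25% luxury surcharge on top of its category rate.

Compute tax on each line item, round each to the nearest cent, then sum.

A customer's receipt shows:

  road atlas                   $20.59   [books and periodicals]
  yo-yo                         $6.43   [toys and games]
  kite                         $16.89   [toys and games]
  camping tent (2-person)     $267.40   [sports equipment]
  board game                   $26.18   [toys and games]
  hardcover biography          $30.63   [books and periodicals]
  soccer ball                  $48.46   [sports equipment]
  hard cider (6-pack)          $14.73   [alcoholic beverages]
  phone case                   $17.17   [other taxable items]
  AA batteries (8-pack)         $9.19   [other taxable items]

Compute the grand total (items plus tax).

$504.78

Road atlas $20.59: books and periodicals → 0% → $0.00
Yo-yo $6.43: toys and games → 10% → $0.64
Kite $16.89: toys and games → 10% → $1.69
Camping tent (2-person) $267.40: sports equipment → 9.75% + 3.25% surcharge = 13% → $34.76
Board game $26.18: toys and games → 10% → $2.62
Hardcover biography $30.63: books and periodicals → 0% → $0.00
Soccer ball $48.46: sports equipment → 9.75% → $4.72
Hard cider (6-pack) $14.73: alcoholic beverages → 7.5% → $1.10
Phone case $17.17: other taxable items → 6% → $1.03
AA batteries (8-pack) $9.19: other taxable items → 6% → $0.55
Subtotal = $457.67; tax = $47.11; total due = $504.78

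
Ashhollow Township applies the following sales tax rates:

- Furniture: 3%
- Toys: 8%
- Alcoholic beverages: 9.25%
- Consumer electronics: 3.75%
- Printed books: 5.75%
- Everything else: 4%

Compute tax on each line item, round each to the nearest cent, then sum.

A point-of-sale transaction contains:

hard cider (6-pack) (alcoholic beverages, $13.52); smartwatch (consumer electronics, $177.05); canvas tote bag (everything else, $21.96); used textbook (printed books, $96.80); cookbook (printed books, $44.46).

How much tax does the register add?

Hard cider (6-pack) $13.52: alcoholic beverages → 9.25% → $1.25
Smartwatch $177.05: consumer electronics → 3.75% → $6.64
Canvas tote bag $21.96: everything else → 4% → $0.88
Used textbook $96.80: printed books → 5.75% → $5.57
Cookbook $44.46: printed books → 5.75% → $2.56
Total tax = $1.25 + $6.64 + $0.88 + $5.57 + $2.56 = $16.90

$16.90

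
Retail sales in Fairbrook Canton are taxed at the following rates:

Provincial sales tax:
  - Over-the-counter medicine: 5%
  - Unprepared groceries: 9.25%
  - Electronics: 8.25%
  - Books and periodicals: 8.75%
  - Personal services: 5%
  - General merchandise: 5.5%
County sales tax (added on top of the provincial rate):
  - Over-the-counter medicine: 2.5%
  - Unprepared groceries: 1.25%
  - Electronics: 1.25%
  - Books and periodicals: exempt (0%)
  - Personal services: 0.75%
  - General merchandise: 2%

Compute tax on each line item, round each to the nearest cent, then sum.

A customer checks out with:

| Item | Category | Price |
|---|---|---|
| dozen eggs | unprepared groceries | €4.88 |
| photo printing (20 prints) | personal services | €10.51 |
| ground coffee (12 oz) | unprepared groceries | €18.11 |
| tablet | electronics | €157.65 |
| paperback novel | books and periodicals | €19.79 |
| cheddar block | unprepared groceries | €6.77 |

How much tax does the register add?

Dozen eggs €4.88: unprepared groceries → 9.25% + 1.25% county = 10.5% → €0.51
Photo printing (20 prints) €10.51: personal services → 5% + 0.75% county = 5.75% → €0.60
Ground coffee (12 oz) €18.11: unprepared groceries → 9.25% + 1.25% county = 10.5% → €1.90
Tablet €157.65: electronics → 8.25% + 1.25% county = 9.5% → €14.98
Paperback novel €19.79: books and periodicals → 8.75% + 0% county = 8.75% → €1.73
Cheddar block €6.77: unprepared groceries → 9.25% + 1.25% county = 10.5% → €0.71
Total tax = €0.51 + €0.60 + €1.90 + €14.98 + €1.73 + €0.71 = €20.43

€20.43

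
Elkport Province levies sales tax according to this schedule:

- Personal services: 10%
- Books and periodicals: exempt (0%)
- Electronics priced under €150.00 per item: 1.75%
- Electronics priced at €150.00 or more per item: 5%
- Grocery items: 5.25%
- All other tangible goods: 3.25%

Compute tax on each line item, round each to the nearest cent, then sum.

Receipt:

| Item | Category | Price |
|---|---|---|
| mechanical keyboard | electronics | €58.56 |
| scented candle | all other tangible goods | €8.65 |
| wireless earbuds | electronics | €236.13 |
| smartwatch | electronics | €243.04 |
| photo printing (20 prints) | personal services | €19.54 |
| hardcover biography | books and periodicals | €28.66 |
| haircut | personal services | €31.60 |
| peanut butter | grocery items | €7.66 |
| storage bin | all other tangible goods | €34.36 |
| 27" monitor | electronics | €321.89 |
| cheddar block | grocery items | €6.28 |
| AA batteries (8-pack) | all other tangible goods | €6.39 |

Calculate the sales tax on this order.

€48.52

Mechanical keyboard €58.56: electronics, under €150.00 → 1.75% → €1.02
Scented candle €8.65: all other tangible goods → 3.25% → €0.28
Wireless earbuds €236.13: electronics, €150.00 or more → 5% → €11.81
Smartwatch €243.04: electronics, €150.00 or more → 5% → €12.15
Photo printing (20 prints) €19.54: personal services → 10% → €1.95
Hardcover biography €28.66: books and periodicals → 0% → €0.00
Haircut €31.60: personal services → 10% → €3.16
Peanut butter €7.66: grocery items → 5.25% → €0.40
Storage bin €34.36: all other tangible goods → 3.25% → €1.12
27" monitor €321.89: electronics, €150.00 or more → 5% → €16.09
Cheddar block €6.28: grocery items → 5.25% → €0.33
AA batteries (8-pack) €6.39: all other tangible goods → 3.25% → €0.21
Total tax = €1.02 + €0.28 + €11.81 + €12.15 + €1.95 + €3.16 + €0.40 + €1.12 + €16.09 + €0.33 + €0.21 = €48.52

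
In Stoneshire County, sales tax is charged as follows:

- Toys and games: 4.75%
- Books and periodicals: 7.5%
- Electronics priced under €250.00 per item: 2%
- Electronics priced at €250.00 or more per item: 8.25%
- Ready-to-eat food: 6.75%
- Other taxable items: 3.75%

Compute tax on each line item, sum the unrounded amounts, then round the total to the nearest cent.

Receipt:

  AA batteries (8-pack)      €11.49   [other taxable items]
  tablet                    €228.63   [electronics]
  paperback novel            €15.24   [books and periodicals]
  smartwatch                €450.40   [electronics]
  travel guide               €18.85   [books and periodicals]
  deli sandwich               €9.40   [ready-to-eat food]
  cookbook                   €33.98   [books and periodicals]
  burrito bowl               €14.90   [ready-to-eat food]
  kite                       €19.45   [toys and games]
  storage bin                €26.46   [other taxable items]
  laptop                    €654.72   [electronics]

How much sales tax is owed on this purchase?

€104.84

AA batteries (8-pack) €11.49: other taxable items → 3.75% → €0.430875
Tablet €228.63: electronics, under €250.00 → 2% → €4.5726
Paperback novel €15.24: books and periodicals → 7.5% → €1.143
Smartwatch €450.40: electronics, €250.00 or more → 8.25% → €37.158
Travel guide €18.85: books and periodicals → 7.5% → €1.41375
Deli sandwich €9.40: ready-to-eat food → 6.75% → €0.6345
Cookbook €33.98: books and periodicals → 7.5% → €2.5485
Burrito bowl €14.90: ready-to-eat food → 6.75% → €1.00575
Kite €19.45: toys and games → 4.75% → €0.923875
Storage bin €26.46: other taxable items → 3.75% → €0.99225
Laptop €654.72: electronics, €250.00 or more → 8.25% → €54.0144
Unrounded tax sum = €104.8375 → €104.84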